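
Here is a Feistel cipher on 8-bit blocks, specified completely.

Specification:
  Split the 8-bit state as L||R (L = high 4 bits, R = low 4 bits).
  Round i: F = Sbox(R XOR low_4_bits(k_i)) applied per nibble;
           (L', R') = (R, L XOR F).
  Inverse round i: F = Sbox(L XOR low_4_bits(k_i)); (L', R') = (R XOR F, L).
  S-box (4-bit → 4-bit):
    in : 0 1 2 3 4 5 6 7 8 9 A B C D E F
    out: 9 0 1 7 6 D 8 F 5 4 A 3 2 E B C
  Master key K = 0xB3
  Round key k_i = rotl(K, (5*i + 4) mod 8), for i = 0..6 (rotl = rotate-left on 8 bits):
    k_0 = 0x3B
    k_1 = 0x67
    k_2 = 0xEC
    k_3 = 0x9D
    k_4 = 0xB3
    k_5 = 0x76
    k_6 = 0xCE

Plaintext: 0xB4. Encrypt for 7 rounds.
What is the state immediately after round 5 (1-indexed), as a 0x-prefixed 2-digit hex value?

0x71

s_0 = plaintext = 0xB4
s_1 = Round(s_0, k_0) = 0x47
s_2 = Round(s_1, k_1) = 0x7D
s_3 = Round(s_2, k_2) = 0xD7
s_4 = Round(s_3, k_3) = 0x77
s_5 = Round(s_4, k_4) = 0x71
s_6 = Round(s_5, k_5) = 0x18
s_7 = Round(s_6, k_6) = 0x89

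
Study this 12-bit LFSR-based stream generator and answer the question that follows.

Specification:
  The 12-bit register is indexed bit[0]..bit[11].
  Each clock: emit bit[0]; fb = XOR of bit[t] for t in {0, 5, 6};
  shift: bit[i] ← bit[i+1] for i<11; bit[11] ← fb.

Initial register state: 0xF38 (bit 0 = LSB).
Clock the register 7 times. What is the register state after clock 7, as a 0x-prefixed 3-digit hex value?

0x7BE

reg_0 = 0xF38
clock 1: out=0, reg = 0xF9C
clock 2: out=0, reg = 0x7CE
clock 3: out=0, reg = 0xBE7
clock 4: out=1, reg = 0xDF3
clock 5: out=1, reg = 0xEF9
clock 6: out=1, reg = 0xF7C
clock 7: out=0, reg = 0x7BE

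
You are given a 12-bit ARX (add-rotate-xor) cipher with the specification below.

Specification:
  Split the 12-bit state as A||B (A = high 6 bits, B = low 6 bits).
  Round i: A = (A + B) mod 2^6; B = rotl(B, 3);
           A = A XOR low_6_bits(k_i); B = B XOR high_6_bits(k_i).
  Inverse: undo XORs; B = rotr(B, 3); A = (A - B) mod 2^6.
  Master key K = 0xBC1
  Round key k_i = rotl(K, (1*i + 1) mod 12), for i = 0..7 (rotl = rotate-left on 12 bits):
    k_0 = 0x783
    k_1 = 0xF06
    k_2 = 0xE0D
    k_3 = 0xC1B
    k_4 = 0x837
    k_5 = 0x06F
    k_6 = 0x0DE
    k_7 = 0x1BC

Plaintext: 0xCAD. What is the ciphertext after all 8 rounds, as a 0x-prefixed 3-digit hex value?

s_0 = plaintext = 0xCAD
s_1 = Round(s_0, k_0) = 0x733
s_2 = Round(s_1, k_1) = 0x262
s_3 = Round(s_2, k_2) = 0x9AC
s_4 = Round(s_3, k_3) = 0x255
s_5 = Round(s_4, k_4) = 0xA4A
s_6 = Round(s_5, k_5) = 0x710
s_7 = Round(s_6, k_6) = 0xC81
s_8 = Round(s_7, k_7) = 0x3CE

0x3CE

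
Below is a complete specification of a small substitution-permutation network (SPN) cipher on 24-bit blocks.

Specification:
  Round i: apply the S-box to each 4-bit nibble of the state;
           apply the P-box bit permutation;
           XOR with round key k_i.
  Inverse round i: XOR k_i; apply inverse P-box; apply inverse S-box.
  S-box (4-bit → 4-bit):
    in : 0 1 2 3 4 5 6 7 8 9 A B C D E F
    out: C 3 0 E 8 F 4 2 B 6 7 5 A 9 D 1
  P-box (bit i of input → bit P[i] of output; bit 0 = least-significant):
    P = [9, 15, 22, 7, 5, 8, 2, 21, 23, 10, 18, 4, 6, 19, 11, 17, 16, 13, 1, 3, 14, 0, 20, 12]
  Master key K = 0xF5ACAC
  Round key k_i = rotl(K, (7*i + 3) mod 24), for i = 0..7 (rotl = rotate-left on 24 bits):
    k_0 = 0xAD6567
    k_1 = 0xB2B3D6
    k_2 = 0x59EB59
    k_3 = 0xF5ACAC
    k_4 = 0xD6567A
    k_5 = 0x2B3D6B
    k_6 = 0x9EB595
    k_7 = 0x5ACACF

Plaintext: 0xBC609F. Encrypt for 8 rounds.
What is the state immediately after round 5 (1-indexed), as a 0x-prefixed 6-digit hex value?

0xBE40DA

s_0 = plaintext = 0xBC609F
s_1 = Round(s_0, k_0) = 0xB90E7B
s_2 = Round(s_1, k_1) = 0x64D8C4
s_3 = Round(s_2, k_2) = 0xEBEE81
s_4 = Round(s_3, k_3) = 0x4277DE
s_5 = Round(s_4, k_4) = 0xBE40DA
s_6 = Round(s_5, k_5) = 0x5CFF51
s_7 = Round(s_6, k_6) = 0x2E46F8
s_8 = Round(s_7, k_7) = 0x5D4865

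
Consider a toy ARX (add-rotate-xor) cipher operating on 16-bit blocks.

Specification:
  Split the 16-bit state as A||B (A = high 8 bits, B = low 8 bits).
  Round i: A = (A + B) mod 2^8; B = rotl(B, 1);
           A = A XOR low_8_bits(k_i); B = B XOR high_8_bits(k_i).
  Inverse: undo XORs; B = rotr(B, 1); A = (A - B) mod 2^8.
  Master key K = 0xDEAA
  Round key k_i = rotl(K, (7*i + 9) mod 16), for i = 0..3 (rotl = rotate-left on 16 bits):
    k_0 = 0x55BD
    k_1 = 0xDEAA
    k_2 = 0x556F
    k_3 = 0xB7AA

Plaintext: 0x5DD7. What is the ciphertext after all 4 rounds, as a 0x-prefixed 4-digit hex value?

0x94B1

s_0 = plaintext = 0x5DD7
s_1 = Round(s_0, k_0) = 0x89FA
s_2 = Round(s_1, k_1) = 0x292B
s_3 = Round(s_2, k_2) = 0x3B03
s_4 = Round(s_3, k_3) = 0x94B1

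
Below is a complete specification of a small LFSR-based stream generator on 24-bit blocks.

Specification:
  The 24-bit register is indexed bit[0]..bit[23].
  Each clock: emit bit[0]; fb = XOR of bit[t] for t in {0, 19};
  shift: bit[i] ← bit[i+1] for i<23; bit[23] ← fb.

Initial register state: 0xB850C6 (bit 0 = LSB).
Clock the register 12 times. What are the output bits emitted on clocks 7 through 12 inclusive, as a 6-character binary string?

reg_0 = 0xB850C6
clock 1: out=0, reg = 0xDC2863
clock 2: out=1, reg = 0x6E1431
clock 3: out=1, reg = 0x370A18
clock 4: out=0, reg = 0x1B850C
clock 5: out=0, reg = 0x8DC286
clock 6: out=0, reg = 0xC6E143
clock 7: out=1, reg = 0xE370A1
clock 8: out=1, reg = 0xF1B850
clock 9: out=0, reg = 0x78DC28
clock 10: out=0, reg = 0xBC6E14
clock 11: out=0, reg = 0xDE370A
clock 12: out=0, reg = 0xEF1B85

110000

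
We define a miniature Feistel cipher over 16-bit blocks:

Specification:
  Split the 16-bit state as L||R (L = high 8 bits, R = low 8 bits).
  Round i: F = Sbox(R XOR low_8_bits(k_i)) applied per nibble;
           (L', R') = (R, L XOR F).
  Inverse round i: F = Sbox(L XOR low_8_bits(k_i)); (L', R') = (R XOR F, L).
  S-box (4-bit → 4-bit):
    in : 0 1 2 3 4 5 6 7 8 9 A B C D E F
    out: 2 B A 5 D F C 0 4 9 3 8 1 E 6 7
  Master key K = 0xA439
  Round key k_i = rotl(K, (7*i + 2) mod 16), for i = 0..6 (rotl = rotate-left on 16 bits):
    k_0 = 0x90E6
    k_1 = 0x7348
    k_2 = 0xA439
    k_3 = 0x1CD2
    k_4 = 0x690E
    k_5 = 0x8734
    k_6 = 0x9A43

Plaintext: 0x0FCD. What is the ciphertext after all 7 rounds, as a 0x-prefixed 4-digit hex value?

0x7B7A

s_0 = plaintext = 0x0FCD
s_1 = Round(s_0, k_0) = 0xCDA7
s_2 = Round(s_1, k_1) = 0xA7AA
s_3 = Round(s_2, k_2) = 0xAA32
s_4 = Round(s_3, k_3) = 0x32C8
s_5 = Round(s_4, k_4) = 0xC82E
s_6 = Round(s_5, k_5) = 0x2E7B
s_7 = Round(s_6, k_6) = 0x7B7A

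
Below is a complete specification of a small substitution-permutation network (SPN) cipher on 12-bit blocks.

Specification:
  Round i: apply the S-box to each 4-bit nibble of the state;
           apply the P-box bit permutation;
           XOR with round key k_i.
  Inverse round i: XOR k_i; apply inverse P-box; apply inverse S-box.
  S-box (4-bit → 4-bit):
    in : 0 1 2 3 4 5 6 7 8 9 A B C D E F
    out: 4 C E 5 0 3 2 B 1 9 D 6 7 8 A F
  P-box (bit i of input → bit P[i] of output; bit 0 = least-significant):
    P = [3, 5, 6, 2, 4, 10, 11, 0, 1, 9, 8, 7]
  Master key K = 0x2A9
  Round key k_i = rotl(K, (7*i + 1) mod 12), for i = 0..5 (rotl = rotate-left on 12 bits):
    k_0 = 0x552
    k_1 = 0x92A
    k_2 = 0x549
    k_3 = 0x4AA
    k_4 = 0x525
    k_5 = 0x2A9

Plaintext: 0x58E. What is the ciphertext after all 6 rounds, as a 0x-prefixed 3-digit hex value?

0x027

s_0 = plaintext = 0x58E
s_1 = Round(s_0, k_0) = 0x764
s_2 = Round(s_1, k_1) = 0xFA8
s_3 = Round(s_2, k_2) = 0xED2
s_4 = Round(s_3, k_3) = 0x64F
s_5 = Round(s_4, k_4) = 0x749
s_6 = Round(s_5, k_5) = 0x027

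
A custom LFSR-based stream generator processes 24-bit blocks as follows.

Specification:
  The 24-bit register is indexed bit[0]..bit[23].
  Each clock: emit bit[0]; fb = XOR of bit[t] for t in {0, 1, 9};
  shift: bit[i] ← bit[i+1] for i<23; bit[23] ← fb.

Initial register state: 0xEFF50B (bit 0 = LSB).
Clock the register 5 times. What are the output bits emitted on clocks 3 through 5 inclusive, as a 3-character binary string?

010

reg_0 = 0xEFF50B
clock 1: out=1, reg = 0x77FA85
clock 2: out=1, reg = 0x3BFD42
clock 3: out=0, reg = 0x9DFEA1
clock 4: out=1, reg = 0x4EFF50
clock 5: out=0, reg = 0xA77FA8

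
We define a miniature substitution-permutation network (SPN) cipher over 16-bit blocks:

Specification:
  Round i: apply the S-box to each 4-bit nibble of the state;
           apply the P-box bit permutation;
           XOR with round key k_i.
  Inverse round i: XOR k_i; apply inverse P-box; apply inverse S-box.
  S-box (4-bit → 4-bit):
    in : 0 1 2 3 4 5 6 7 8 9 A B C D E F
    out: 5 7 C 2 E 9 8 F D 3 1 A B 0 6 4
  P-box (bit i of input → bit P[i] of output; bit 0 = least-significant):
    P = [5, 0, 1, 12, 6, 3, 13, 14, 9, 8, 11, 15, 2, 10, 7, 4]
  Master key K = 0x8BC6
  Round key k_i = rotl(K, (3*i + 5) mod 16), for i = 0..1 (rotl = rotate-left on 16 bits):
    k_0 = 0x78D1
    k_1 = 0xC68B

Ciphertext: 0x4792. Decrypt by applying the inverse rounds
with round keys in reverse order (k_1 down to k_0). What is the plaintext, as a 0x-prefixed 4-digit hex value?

s_0 = ciphertext = 0x4792
s_1 = InvRound(s_0, k_1) = 0x6B33
s_2 = InvRound(s_1, k_0) = 0xF9A8

0xF9A8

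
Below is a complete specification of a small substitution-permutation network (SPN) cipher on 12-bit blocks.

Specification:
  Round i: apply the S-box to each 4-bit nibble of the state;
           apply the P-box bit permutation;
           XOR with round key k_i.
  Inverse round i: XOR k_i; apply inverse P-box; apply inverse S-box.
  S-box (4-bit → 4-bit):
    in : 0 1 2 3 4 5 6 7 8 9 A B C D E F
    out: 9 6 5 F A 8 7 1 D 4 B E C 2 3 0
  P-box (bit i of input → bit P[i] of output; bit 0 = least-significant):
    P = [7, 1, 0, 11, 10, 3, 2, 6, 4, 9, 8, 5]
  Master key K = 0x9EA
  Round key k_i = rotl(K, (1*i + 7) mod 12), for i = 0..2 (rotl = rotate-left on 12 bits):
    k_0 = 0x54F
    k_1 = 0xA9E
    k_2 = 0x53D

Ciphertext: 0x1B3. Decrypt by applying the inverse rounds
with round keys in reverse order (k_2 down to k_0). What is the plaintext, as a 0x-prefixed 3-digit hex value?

0x9A5

s_0 = ciphertext = 0x1B3
s_1 = InvRound(s_0, k_2) = 0xF6E
s_2 = InvRound(s_1, k_1) = 0x807
s_3 = InvRound(s_2, k_0) = 0x9A5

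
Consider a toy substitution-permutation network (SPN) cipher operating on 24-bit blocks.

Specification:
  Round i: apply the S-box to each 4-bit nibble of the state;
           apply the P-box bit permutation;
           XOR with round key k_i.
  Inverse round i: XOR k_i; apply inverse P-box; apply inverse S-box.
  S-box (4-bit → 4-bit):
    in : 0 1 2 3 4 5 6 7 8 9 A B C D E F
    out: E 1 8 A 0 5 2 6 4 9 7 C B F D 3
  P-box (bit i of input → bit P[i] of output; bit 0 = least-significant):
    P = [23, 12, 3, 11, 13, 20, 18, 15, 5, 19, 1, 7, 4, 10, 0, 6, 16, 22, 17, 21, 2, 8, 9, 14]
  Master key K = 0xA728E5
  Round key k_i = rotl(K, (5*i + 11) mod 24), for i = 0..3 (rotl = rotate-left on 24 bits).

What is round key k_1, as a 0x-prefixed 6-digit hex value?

K = 0xA728E5
k_0 = rotl(K, (5*0+11) mod 24) = rotl(K, 11) = 0x472D39
k_1 = rotl(K, (5*1+11) mod 24) = rotl(K, 16) = 0xE5A728

0xE5A728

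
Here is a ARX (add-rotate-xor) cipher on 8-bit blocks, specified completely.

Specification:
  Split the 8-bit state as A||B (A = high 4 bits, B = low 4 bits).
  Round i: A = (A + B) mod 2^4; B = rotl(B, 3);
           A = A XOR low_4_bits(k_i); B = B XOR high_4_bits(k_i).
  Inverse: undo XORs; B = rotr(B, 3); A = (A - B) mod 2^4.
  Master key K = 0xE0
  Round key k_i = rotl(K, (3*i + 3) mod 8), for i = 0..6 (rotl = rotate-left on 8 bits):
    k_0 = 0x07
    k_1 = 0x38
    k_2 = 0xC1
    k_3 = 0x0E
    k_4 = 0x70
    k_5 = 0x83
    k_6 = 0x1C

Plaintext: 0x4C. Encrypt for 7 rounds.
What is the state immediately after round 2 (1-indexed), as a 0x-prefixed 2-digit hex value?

s_0 = plaintext = 0x4C
s_1 = Round(s_0, k_0) = 0x76
s_2 = Round(s_1, k_1) = 0x50
s_3 = Round(s_2, k_2) = 0x4C
s_4 = Round(s_3, k_3) = 0xE6
s_5 = Round(s_4, k_4) = 0x44
s_6 = Round(s_5, k_5) = 0xBA
s_7 = Round(s_6, k_6) = 0x94

0x50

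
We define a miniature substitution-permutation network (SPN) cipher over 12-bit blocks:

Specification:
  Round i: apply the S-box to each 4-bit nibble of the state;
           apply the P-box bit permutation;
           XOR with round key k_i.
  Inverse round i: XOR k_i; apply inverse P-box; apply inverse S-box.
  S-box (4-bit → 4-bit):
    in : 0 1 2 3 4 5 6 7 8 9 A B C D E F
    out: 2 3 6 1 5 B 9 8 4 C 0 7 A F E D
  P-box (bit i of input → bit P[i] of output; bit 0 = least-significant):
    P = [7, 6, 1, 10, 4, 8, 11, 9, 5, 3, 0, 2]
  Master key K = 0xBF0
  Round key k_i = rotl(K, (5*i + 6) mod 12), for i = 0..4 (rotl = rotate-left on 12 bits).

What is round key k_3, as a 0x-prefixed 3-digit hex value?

K = 0xBF0
k_0 = rotl(K, (5*0+6) mod 12) = rotl(K, 6) = 0xC2F
k_1 = rotl(K, (5*1+6) mod 12) = rotl(K, 11) = 0x5F8
k_2 = rotl(K, (5*2+6) mod 12) = rotl(K, 4) = 0xF0B
k_3 = rotl(K, (5*3+6) mod 12) = rotl(K, 9) = 0x17E

0x17E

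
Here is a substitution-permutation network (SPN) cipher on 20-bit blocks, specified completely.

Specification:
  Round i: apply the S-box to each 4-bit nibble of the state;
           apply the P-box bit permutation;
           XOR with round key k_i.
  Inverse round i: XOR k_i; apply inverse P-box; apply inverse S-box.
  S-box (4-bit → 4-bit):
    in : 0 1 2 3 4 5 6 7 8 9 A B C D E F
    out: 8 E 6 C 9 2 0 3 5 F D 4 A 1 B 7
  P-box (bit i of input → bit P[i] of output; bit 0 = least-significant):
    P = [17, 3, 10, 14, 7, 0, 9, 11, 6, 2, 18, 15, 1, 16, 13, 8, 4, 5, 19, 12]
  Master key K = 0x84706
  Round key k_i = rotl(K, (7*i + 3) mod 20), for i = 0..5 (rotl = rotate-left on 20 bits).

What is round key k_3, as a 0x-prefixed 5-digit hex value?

0x47068

K = 0x84706
k_0 = rotl(K, (7*0+3) mod 20) = rotl(K, 3) = 0x23834
k_1 = rotl(K, (7*1+3) mod 20) = rotl(K, 10) = 0xC1A11
k_2 = rotl(K, (7*2+3) mod 20) = rotl(K, 17) = 0xD08E0
k_3 = rotl(K, (7*3+3) mod 20) = rotl(K, 4) = 0x47068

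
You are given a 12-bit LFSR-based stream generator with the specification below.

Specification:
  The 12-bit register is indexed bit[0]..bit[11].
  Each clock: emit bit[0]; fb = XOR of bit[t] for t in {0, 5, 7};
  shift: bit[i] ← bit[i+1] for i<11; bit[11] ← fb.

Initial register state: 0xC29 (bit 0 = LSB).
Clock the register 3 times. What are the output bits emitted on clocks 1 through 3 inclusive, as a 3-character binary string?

reg_0 = 0xC29
clock 1: out=1, reg = 0x614
clock 2: out=0, reg = 0x30A
clock 3: out=0, reg = 0x185

100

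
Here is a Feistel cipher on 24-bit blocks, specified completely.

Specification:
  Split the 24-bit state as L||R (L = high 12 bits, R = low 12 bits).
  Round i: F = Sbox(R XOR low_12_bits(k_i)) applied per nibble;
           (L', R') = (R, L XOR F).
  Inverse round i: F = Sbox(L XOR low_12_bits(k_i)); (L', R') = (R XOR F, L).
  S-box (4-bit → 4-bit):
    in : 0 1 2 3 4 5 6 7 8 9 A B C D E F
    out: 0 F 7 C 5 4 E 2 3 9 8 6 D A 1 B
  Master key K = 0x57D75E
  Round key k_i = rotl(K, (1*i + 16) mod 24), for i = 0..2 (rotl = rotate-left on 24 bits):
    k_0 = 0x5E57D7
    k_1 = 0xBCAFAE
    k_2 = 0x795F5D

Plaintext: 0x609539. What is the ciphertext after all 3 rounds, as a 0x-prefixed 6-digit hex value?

s_0 = plaintext = 0x609539
s_1 = Round(s_0, k_0) = 0x539118
s_2 = Round(s_1, k_1) = 0x118457
s_3 = Round(s_2, k_2) = 0x457710

0x457710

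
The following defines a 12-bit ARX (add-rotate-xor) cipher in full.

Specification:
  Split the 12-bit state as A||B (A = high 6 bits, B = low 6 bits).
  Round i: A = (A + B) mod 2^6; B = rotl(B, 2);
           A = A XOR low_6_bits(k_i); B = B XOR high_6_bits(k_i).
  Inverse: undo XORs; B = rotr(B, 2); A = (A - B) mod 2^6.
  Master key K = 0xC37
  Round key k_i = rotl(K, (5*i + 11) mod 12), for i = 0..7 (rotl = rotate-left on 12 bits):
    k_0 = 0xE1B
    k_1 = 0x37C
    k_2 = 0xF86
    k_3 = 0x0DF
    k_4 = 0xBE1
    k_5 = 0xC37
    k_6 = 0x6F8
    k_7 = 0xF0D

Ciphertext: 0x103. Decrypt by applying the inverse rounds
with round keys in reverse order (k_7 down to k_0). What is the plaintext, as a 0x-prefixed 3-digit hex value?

s_0 = ciphertext = 0x103
s_1 = InvRound(s_0, k_7) = 0x2BF
s_2 = InvRound(s_1, k_6) = 0xA49
s_3 = InvRound(s_2, k_5) = 0x01E
s_4 = InvRound(s_3, k_4) = 0x15C
s_5 = InvRound(s_4, k_3) = 0x8F7
s_6 = InvRound(s_5, k_2) = 0x4D2
s_7 = InvRound(s_6, k_1) = 0xE37
s_8 = InvRound(s_7, k_0) = 0xC33

0xC33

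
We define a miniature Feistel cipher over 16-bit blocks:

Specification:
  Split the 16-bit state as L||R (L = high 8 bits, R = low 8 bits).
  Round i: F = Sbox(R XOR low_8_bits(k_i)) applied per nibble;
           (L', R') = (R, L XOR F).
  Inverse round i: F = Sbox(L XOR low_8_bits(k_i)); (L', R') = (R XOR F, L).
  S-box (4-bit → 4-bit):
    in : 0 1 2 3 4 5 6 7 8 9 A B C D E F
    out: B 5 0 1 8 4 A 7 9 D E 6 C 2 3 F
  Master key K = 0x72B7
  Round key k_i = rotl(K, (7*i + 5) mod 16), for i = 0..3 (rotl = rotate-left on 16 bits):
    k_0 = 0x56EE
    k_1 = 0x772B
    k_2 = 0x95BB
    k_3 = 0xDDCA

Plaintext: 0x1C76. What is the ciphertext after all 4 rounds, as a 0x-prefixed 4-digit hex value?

s_0 = plaintext = 0x1C76
s_1 = Round(s_0, k_0) = 0x76C5
s_2 = Round(s_1, k_1) = 0xC545
s_3 = Round(s_2, k_2) = 0x4536
s_4 = Round(s_3, k_3) = 0x36B9

0x36B9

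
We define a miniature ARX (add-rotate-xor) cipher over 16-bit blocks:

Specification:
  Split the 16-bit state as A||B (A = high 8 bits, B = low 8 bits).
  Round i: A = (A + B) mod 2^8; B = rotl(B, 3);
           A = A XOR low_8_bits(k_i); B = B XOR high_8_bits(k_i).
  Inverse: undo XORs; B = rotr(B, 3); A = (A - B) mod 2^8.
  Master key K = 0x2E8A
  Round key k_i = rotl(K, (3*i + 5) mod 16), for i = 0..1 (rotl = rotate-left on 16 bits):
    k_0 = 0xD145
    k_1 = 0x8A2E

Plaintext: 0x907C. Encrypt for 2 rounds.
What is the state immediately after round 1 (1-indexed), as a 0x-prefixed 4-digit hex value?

s_0 = plaintext = 0x907C
s_1 = Round(s_0, k_0) = 0x4932
s_2 = Round(s_1, k_1) = 0x551B

0x4932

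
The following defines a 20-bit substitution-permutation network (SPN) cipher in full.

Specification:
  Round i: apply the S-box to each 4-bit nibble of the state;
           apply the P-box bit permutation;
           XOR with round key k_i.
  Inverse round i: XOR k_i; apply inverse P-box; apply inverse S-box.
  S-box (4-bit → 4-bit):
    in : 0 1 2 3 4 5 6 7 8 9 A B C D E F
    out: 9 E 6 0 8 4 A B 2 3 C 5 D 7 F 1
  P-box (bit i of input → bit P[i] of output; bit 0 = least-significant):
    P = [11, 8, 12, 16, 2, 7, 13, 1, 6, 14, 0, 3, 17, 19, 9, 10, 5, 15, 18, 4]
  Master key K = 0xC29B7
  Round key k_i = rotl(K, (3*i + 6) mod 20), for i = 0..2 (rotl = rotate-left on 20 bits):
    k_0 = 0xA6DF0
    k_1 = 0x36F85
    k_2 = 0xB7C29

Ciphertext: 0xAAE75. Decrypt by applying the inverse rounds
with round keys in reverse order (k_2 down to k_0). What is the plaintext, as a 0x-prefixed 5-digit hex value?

s_0 = ciphertext = 0xAAE75
s_1 = InvRound(s_0, k_2) = 0x657FA
s_2 = InvRound(s_1, k_1) = 0xC3CCC
s_3 = InvRound(s_2, k_0) = 0xCF6F2

0xCF6F2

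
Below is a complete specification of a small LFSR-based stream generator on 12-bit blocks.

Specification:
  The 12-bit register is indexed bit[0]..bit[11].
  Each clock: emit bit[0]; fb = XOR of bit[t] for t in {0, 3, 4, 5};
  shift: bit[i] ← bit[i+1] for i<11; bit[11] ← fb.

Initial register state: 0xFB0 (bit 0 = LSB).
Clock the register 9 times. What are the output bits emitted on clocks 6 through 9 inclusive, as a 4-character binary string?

reg_0 = 0xFB0
clock 1: out=0, reg = 0x7D8
clock 2: out=0, reg = 0x3EC
clock 3: out=0, reg = 0x1F6
clock 4: out=0, reg = 0x0FB
clock 5: out=1, reg = 0x07D
clock 6: out=1, reg = 0x03E
clock 7: out=0, reg = 0x81F
clock 8: out=1, reg = 0xC0F
clock 9: out=1, reg = 0x607

1011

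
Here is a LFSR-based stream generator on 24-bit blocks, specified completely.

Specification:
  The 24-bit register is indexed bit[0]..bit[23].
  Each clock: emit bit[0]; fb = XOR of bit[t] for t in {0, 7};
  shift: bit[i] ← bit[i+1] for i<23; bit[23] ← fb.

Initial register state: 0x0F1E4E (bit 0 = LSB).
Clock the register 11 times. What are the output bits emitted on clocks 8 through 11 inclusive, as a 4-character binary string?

0011

reg_0 = 0x0F1E4E
clock 1: out=0, reg = 0x078F27
clock 2: out=1, reg = 0x83C793
clock 3: out=1, reg = 0x41E3C9
clock 4: out=1, reg = 0x20F1E4
clock 5: out=0, reg = 0x9078F2
clock 6: out=0, reg = 0xC83C79
clock 7: out=1, reg = 0xE41E3C
clock 8: out=0, reg = 0x720F1E
clock 9: out=0, reg = 0x39078F
clock 10: out=1, reg = 0x1C83C7
clock 11: out=1, reg = 0x0E41E3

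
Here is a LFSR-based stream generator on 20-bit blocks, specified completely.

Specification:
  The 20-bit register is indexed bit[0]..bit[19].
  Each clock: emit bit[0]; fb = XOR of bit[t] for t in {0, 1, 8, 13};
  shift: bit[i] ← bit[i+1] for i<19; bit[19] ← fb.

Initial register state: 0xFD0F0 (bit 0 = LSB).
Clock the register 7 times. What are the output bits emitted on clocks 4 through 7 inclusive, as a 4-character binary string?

0111

reg_0 = 0xFD0F0
clock 1: out=0, reg = 0x7E878
clock 2: out=0, reg = 0xBF43C
clock 3: out=0, reg = 0xDFA1E
clock 4: out=0, reg = 0x6FD0F
clock 5: out=1, reg = 0x37E87
clock 6: out=1, reg = 0x9BF43
clock 7: out=1, reg = 0x4DFA1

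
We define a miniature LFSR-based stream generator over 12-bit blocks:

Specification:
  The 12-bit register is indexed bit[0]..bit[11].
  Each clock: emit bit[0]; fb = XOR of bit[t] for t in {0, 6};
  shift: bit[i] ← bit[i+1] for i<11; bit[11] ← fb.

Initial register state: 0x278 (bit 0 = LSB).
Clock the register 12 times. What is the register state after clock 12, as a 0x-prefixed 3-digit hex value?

reg_0 = 0x278
clock 1: out=0, reg = 0x93C
clock 2: out=0, reg = 0x49E
clock 3: out=0, reg = 0x24F
clock 4: out=1, reg = 0x127
clock 5: out=1, reg = 0x893
clock 6: out=1, reg = 0xC49
clock 7: out=1, reg = 0x624
clock 8: out=0, reg = 0x312
clock 9: out=0, reg = 0x189
clock 10: out=1, reg = 0x8C4
clock 11: out=0, reg = 0xC62
clock 12: out=0, reg = 0xE31

0xE31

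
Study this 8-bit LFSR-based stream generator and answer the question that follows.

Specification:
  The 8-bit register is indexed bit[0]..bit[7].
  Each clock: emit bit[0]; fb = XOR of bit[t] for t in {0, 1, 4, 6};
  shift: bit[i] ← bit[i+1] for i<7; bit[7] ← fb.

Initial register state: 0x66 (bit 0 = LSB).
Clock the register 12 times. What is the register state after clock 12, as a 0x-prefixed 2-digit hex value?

0xC9

reg_0 = 0x66
clock 1: out=0, reg = 0x33
clock 2: out=1, reg = 0x99
clock 3: out=1, reg = 0x4C
clock 4: out=0, reg = 0xA6
clock 5: out=0, reg = 0xD3
clock 6: out=1, reg = 0x69
clock 7: out=1, reg = 0x34
clock 8: out=0, reg = 0x9A
clock 9: out=0, reg = 0x4D
clock 10: out=1, reg = 0x26
clock 11: out=0, reg = 0x93
clock 12: out=1, reg = 0xC9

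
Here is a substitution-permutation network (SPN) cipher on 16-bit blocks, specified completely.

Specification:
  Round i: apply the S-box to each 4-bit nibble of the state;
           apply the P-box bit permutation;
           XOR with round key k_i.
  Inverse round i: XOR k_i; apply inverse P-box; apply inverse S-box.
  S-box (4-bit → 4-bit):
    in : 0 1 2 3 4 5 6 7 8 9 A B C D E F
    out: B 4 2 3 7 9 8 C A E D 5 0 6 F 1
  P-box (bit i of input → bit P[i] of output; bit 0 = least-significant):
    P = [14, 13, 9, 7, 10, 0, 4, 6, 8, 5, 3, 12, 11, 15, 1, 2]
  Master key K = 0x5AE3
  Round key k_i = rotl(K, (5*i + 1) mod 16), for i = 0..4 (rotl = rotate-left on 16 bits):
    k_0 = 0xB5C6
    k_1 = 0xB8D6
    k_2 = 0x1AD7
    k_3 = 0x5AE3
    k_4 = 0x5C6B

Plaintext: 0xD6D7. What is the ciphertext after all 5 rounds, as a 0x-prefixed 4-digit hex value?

0xAF52

s_0 = plaintext = 0xD6D7
s_1 = Round(s_0, k_0) = 0x2755
s_2 = Round(s_1, k_1) = 0x6C1E
s_3 = Round(s_2, k_2) = 0x7843
s_4 = Round(s_3, k_3) = 0x2ED4
s_5 = Round(s_4, k_4) = 0xAF52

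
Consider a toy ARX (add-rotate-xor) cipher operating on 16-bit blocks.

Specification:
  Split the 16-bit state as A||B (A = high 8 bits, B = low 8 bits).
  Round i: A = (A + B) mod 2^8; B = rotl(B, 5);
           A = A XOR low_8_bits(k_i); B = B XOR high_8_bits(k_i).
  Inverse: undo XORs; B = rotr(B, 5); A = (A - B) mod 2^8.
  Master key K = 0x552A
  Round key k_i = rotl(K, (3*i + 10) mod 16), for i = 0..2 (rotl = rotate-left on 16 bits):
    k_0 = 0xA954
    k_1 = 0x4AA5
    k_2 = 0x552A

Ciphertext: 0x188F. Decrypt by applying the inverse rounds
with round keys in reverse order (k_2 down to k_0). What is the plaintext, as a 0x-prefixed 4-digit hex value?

0xD76A

s_0 = ciphertext = 0x188F
s_1 = InvRound(s_0, k_2) = 0x5CD6
s_2 = InvRound(s_1, k_1) = 0x15E4
s_3 = InvRound(s_2, k_0) = 0xD76A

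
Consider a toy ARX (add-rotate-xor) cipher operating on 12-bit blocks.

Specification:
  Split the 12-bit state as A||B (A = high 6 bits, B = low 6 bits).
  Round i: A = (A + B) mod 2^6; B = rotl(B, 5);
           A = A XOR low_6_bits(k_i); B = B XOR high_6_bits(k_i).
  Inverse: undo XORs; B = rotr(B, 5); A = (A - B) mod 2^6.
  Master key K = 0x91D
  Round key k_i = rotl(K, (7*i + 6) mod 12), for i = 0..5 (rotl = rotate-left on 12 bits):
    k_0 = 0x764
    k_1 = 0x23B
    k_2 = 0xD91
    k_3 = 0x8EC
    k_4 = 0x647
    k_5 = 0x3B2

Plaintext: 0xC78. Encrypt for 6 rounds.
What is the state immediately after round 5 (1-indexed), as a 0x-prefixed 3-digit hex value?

s_0 = plaintext = 0xC78
s_1 = Round(s_0, k_0) = 0x341
s_2 = Round(s_1, k_1) = 0xD68
s_3 = Round(s_2, k_2) = 0x322
s_4 = Round(s_3, k_3) = 0x0B2
s_5 = Round(s_4, k_4) = 0xCC0
s_6 = Round(s_5, k_5) = 0x04E

0xCC0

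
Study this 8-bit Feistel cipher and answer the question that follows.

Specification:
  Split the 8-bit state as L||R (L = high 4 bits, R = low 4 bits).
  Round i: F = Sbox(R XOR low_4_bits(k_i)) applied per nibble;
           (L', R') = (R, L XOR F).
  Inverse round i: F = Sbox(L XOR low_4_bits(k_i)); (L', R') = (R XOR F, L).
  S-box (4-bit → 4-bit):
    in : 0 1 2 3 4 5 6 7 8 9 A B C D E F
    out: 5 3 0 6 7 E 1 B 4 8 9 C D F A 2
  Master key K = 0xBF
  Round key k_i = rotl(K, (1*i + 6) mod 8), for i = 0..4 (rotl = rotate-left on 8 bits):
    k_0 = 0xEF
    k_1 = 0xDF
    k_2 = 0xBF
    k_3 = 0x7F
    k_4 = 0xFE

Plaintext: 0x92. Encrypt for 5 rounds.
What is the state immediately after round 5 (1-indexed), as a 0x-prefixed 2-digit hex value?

s_0 = plaintext = 0x92
s_1 = Round(s_0, k_0) = 0x26
s_2 = Round(s_1, k_1) = 0x6A
s_3 = Round(s_2, k_2) = 0xA8
s_4 = Round(s_3, k_3) = 0x81
s_5 = Round(s_4, k_4) = 0x1A

0x1A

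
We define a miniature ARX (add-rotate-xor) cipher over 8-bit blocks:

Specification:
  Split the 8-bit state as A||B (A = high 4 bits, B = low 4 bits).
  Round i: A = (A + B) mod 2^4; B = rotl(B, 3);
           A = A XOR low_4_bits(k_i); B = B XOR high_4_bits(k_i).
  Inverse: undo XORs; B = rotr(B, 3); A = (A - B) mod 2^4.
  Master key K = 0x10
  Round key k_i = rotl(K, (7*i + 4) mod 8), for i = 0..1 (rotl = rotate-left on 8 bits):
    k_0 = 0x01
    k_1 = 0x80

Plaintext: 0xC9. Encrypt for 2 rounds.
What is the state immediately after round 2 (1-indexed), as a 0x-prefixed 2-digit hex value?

0x0E

s_0 = plaintext = 0xC9
s_1 = Round(s_0, k_0) = 0x4C
s_2 = Round(s_1, k_1) = 0x0E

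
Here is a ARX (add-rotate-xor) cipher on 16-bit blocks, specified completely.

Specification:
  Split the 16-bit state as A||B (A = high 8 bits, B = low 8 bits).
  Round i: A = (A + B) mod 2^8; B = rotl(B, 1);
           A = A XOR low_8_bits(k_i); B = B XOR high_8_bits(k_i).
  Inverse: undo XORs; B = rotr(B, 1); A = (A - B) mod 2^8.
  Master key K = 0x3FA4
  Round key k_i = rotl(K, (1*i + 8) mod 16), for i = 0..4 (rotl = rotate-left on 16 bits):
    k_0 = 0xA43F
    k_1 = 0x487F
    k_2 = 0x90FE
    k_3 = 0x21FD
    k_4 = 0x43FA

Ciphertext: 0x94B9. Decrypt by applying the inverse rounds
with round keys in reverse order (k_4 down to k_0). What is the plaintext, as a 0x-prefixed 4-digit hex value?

s_0 = ciphertext = 0x94B9
s_1 = InvRound(s_0, k_4) = 0xF17D
s_2 = InvRound(s_1, k_3) = 0xDE2E
s_3 = InvRound(s_2, k_2) = 0xC15F
s_4 = InvRound(s_3, k_1) = 0x338B
s_5 = InvRound(s_4, k_0) = 0x7597

0x7597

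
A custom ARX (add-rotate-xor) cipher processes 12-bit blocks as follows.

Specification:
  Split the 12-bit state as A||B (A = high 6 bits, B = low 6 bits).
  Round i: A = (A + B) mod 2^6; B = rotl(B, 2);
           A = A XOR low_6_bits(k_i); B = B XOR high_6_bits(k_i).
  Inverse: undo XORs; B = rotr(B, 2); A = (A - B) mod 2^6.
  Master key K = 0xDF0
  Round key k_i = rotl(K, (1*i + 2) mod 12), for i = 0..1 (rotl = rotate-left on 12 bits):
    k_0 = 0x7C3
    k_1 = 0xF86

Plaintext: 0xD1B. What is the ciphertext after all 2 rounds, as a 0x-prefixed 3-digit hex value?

0xE35

s_0 = plaintext = 0xD1B
s_1 = Round(s_0, k_0) = 0x332
s_2 = Round(s_1, k_1) = 0xE35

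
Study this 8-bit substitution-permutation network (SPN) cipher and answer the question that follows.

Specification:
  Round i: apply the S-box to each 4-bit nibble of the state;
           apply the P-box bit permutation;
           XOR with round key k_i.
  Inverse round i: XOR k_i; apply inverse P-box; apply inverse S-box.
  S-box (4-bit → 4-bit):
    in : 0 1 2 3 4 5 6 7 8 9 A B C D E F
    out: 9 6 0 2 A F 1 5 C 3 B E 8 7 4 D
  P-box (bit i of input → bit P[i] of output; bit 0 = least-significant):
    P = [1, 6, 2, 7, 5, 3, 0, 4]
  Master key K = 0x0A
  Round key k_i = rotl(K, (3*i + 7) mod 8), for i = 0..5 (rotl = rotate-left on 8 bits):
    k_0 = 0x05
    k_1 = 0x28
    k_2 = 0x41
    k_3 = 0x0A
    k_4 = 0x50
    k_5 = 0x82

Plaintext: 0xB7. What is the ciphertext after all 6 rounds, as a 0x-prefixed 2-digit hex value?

s_0 = plaintext = 0xB7
s_1 = Round(s_0, k_0) = 0x1A
s_2 = Round(s_1, k_1) = 0xE3
s_3 = Round(s_2, k_2) = 0x00
s_4 = Round(s_3, k_3) = 0xB8
s_5 = Round(s_4, k_4) = 0xCD
s_6 = Round(s_5, k_5) = 0xD4

0xD4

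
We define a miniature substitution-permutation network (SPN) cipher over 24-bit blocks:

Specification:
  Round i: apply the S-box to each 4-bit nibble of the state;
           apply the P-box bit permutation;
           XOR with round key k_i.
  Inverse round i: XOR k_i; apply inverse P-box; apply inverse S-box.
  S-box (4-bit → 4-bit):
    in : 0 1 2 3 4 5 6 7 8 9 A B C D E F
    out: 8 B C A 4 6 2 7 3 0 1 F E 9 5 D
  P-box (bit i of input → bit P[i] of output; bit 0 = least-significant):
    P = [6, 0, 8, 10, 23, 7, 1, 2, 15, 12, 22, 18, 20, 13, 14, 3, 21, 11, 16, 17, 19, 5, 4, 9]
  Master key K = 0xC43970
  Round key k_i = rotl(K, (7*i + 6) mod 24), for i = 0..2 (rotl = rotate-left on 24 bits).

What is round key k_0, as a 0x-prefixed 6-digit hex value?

0x0E5C31

K = 0xC43970
k_0 = rotl(K, (7*0+6) mod 24) = rotl(K, 6) = 0x0E5C31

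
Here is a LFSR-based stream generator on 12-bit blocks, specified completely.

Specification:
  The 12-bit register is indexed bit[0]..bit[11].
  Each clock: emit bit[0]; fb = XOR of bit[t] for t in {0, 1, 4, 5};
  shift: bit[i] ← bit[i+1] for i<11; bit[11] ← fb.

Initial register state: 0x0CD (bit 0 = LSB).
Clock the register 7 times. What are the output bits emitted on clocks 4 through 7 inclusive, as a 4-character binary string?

reg_0 = 0x0CD
clock 1: out=1, reg = 0x866
clock 2: out=0, reg = 0x433
clock 3: out=1, reg = 0x219
clock 4: out=1, reg = 0x10C
clock 5: out=0, reg = 0x086
clock 6: out=0, reg = 0x843
clock 7: out=1, reg = 0x421

1001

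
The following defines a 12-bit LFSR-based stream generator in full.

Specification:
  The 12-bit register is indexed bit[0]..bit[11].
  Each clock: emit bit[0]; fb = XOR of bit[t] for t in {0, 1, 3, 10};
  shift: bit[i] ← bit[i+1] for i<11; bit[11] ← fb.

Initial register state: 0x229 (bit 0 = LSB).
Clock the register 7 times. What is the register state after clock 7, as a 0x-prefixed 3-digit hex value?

reg_0 = 0x229
clock 1: out=1, reg = 0x114
clock 2: out=0, reg = 0x08A
clock 3: out=0, reg = 0x045
clock 4: out=1, reg = 0x822
clock 5: out=0, reg = 0xC11
clock 6: out=1, reg = 0x608
clock 7: out=0, reg = 0x304

0x304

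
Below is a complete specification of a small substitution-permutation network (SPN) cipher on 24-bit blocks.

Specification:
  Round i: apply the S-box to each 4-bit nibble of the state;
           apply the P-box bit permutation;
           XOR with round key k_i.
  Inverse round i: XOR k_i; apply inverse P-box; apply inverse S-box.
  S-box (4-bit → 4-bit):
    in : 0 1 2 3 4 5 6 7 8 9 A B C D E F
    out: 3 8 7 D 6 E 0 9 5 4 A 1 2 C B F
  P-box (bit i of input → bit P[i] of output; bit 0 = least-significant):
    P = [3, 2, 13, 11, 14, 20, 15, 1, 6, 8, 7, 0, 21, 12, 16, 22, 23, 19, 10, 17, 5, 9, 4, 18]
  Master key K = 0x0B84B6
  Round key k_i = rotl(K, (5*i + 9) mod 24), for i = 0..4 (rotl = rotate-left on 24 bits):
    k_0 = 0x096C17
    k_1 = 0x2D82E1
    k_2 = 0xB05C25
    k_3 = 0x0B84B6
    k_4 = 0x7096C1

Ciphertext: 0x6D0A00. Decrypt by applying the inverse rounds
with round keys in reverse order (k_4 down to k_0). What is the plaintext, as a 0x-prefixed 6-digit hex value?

0x320841

s_0 = ciphertext = 0x6D0A00
s_1 = InvRound(s_0, k_4) = 0x144341
s_2 = InvRound(s_1, k_3) = 0xF59FFC
s_3 = InvRound(s_2, k_2) = 0x56DF8B
s_4 = InvRound(s_3, k_1) = 0xB5F0E7
s_5 = InvRound(s_4, k_0) = 0x320841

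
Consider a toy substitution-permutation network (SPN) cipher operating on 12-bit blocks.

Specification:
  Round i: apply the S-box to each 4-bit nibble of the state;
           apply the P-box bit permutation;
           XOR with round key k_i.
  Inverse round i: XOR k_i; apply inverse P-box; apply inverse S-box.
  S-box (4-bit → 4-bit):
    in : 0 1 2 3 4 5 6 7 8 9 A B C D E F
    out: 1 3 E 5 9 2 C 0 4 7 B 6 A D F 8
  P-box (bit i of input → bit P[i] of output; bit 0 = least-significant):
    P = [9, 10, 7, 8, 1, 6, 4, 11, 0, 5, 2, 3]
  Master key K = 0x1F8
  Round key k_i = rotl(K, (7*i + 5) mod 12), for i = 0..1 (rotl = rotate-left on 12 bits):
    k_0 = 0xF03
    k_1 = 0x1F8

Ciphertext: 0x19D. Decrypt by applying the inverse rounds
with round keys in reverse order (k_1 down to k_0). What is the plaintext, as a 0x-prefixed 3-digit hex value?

s_0 = ciphertext = 0x19D
s_1 = InvRound(s_0, k_1) = 0x957
s_2 = InvRound(s_1, k_0) = 0x8B1

0x8B1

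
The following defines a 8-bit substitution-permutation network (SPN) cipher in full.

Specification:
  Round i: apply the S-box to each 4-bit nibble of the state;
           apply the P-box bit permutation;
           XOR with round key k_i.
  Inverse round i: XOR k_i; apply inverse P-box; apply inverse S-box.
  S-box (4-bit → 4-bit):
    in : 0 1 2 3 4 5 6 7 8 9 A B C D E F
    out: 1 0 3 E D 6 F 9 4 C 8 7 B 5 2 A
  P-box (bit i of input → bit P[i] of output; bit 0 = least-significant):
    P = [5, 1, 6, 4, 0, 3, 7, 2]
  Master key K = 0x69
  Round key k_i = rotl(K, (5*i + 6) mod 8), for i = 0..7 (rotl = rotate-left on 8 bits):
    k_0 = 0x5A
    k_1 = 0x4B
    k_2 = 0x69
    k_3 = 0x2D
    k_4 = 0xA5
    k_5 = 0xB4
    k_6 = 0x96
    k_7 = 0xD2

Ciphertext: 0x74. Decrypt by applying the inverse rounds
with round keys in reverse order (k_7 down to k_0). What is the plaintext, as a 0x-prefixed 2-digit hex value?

s_0 = ciphertext = 0x74
s_1 = InvRound(s_0, k_7) = 0x92
s_2 = InvRound(s_1, k_6) = 0xA1
s_3 = InvRound(s_2, k_5) = 0x7A
s_4 = InvRound(s_3, k_4) = 0x63
s_5 = InvRound(s_4, k_3) = 0xF5
s_6 = InvRound(s_5, k_2) = 0x3A
s_7 = InvRound(s_6, k_1) = 0x04
s_8 = InvRound(s_7, k_0) = 0xF3

0xF3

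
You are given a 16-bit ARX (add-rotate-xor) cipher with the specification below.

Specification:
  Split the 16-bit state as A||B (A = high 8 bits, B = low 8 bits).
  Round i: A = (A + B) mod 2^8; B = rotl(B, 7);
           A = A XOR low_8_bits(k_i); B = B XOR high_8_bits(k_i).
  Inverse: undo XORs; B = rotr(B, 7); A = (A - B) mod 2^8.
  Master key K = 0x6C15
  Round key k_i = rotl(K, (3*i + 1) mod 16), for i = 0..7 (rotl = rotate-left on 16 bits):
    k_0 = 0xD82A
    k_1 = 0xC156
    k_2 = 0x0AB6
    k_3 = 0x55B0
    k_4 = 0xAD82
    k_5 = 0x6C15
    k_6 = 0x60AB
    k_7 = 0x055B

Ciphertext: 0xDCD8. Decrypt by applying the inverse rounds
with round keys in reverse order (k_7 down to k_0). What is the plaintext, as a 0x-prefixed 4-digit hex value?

0xD3F0

s_0 = ciphertext = 0xDCD8
s_1 = InvRound(s_0, k_7) = 0xCCBB
s_2 = InvRound(s_1, k_6) = 0xB0B7
s_3 = InvRound(s_2, k_5) = 0xEEB7
s_4 = InvRound(s_3, k_4) = 0x3834
s_5 = InvRound(s_4, k_3) = 0xC6C2
s_6 = InvRound(s_5, k_2) = 0xDF91
s_7 = InvRound(s_6, k_1) = 0xE9A0
s_8 = InvRound(s_7, k_0) = 0xD3F0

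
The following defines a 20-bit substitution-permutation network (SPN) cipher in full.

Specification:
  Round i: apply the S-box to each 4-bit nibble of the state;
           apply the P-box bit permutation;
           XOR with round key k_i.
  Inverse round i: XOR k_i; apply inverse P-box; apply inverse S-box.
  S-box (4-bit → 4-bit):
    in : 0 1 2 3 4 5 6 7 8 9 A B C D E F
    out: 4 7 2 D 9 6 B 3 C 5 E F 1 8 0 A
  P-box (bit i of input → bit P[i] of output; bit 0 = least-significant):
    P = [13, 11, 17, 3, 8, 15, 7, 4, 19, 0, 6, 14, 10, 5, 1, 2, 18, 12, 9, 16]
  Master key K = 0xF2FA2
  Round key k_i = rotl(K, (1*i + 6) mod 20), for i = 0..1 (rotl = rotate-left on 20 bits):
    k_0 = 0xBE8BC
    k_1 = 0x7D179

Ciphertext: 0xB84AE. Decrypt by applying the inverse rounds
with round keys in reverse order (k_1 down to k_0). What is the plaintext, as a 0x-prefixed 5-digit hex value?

0x1041E

s_0 = ciphertext = 0xB84AE
s_1 = InvRound(s_0, k_1) = 0x73B3E
s_2 = InvRound(s_1, k_0) = 0x1041E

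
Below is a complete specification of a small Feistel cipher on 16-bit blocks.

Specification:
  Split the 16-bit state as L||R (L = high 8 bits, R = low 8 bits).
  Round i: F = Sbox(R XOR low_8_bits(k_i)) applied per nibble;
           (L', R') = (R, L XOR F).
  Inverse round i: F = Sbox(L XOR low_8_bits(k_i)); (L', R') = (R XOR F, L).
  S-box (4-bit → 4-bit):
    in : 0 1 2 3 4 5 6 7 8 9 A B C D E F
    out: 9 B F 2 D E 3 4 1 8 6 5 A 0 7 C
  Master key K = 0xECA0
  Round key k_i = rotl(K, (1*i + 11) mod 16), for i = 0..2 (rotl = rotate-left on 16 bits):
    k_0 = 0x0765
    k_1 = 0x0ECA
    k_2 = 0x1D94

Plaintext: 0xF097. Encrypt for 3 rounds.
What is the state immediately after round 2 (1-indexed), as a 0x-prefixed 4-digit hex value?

0x3F59

s_0 = plaintext = 0xF097
s_1 = Round(s_0, k_0) = 0x973F
s_2 = Round(s_1, k_1) = 0x3F59
s_3 = Round(s_2, k_2) = 0x599F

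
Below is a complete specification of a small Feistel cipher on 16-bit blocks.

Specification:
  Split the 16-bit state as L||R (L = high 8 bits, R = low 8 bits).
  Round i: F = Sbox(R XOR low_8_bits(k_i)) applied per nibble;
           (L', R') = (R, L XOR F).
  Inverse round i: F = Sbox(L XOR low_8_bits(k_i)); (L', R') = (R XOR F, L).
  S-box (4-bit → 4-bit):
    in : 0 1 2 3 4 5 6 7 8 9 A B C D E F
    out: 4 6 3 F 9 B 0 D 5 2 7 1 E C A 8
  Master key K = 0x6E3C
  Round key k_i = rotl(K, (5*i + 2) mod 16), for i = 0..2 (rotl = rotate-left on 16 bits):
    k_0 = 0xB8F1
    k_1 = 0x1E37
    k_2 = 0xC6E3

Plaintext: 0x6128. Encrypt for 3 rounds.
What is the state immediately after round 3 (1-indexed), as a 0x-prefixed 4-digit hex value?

s_0 = plaintext = 0x6128
s_1 = Round(s_0, k_0) = 0x28A3
s_2 = Round(s_1, k_1) = 0xA301
s_3 = Round(s_2, k_2) = 0x0100

0x0100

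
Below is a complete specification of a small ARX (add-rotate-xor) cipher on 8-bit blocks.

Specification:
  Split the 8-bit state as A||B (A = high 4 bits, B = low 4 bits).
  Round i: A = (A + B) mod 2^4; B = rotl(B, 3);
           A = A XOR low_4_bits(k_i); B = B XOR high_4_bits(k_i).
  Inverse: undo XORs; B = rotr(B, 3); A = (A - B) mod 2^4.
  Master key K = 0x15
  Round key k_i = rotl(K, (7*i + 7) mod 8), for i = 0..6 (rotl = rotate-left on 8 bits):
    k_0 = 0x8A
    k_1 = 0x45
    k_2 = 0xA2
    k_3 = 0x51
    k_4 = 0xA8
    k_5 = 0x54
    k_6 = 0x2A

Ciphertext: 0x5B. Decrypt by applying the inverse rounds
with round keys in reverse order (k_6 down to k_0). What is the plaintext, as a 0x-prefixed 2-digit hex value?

0x0C

s_0 = ciphertext = 0x5B
s_1 = InvRound(s_0, k_6) = 0xC3
s_2 = InvRound(s_1, k_5) = 0xCC
s_3 = InvRound(s_2, k_4) = 0x8C
s_4 = InvRound(s_3, k_3) = 0x63
s_5 = InvRound(s_4, k_2) = 0x13
s_6 = InvRound(s_5, k_1) = 0x6E
s_7 = InvRound(s_6, k_0) = 0x0C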